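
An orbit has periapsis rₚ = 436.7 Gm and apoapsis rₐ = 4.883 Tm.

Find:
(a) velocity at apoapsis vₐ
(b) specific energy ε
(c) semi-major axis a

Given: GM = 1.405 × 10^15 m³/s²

Convert to SI: rₚ = 436.7 Gm = 4.367e+11 m; rₐ = 4.883 Tm = 4.883e+12 m.
(a) With a = (rₚ + rₐ)/2 = 2.65985e+12 m, vₐ = √(GM (2/rₐ − 1/a)) = √(1.405e+15 · (2/4.883e+12 − 1/2.65985e+12)) m/s ≈ 6.873 m/s
(b) With a = (rₚ + rₐ)/2 = 2.65985e+12 m, ε = −GM/(2a) = −1.405e+15/(2 · 2.65985e+12) J/kg ≈ -264.1 J/kg
(c) a = (rₚ + rₐ)/2 = (4.367e+11 + 4.883e+12)/2 ≈ 2.66e+12 m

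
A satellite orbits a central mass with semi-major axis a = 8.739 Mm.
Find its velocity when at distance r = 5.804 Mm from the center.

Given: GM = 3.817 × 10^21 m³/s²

Convert to SI: a = 8.739 Mm = 8.739e+06 m; r = 5.804 Mm = 5.804e+06 m.
Vis-viva: v = √(GM · (2/r − 1/a)).
2/r − 1/a = 2/5.804e+06 − 1/8.739e+06 = 2.3016e-07 m⁻¹.
v = √(3.817e+21 · 2.3016e-07) m/s ≈ 2.964e+07 m/s = 2.964e+04 km/s.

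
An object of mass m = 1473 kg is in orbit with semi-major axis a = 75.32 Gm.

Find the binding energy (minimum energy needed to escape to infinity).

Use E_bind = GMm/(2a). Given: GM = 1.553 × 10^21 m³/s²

Convert to SI: a = 75.32 Gm = 7.532e+10 m.
Total orbital energy is E = −GMm/(2a); binding energy is E_bind = −E = GMm/(2a).
E_bind = 1.553e+21 · 1473 / (2 · 7.532e+10) J ≈ 1.519e+13 J = 15.19 TJ.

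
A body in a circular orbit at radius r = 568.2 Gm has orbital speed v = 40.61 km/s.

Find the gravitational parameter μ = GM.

Convert to SI: r = 568.2 Gm = 5.682e+11 m; v = 40.61 km/s = 40610 m/s.
For a circular orbit v² = GM/r, so GM = v² · r.
GM = (40610)² · 5.682e+11 m³/s² ≈ 9.371e+20 m³/s² = 9.371 × 10^20 m³/s².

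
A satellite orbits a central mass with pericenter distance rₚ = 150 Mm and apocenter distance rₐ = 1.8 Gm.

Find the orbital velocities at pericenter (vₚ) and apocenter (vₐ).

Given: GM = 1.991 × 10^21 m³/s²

Convert to SI: rₚ = 150 Mm = 1.5e+08 m; rₐ = 1.8 Gm = 1.8e+09 m.
Use the vis-viva equation v² = GM(2/r − 1/a) with a = (rₚ + rₐ)/2 = (1.5e+08 + 1.8e+09)/2 = 9.75e+08 m.
vₚ = √(GM · (2/rₚ − 1/a)) = √(1.991e+21 · (2/1.5e+08 − 1/9.75e+08)) m/s ≈ 4.95e+06 m/s = 4950 km/s.
vₐ = √(GM · (2/rₐ − 1/a)) = √(1.991e+21 · (2/1.8e+09 − 1/9.75e+08)) m/s ≈ 4.125e+05 m/s = 412.5 km/s.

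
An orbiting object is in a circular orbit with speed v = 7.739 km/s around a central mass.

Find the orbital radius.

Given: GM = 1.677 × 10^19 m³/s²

Convert to SI: v = 7.739 km/s = 7739 m/s.
For a circular orbit, v² = GM / r, so r = GM / v².
r = 1.677e+19 / (7739)² m ≈ 2.8e+11 m = 280 Gm.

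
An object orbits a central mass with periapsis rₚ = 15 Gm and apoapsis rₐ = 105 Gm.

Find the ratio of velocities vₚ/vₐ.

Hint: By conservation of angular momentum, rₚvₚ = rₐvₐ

Convert to SI: rₚ = 15 Gm = 1.5e+10 m; rₐ = 105 Gm = 1.05e+11 m.
Conservation of angular momentum gives rₚvₚ = rₐvₐ, so vₚ/vₐ = rₐ/rₚ.
vₚ/vₐ = 1.05e+11 / 1.5e+10 ≈ 7.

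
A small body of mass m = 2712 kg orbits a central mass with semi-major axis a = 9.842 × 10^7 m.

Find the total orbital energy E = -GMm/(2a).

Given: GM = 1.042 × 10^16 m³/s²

E = −GMm / (2a).
E = −1.042e+16 · 2712 / (2 · 9.842e+07) J ≈ -1.436e+11 J = -143.6 GJ.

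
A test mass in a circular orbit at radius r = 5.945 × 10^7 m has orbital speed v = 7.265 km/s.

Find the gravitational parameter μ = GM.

Convert to SI: v = 7.265 km/s = 7265 m/s.
For a circular orbit v² = GM/r, so GM = v² · r.
GM = (7265)² · 5.945e+07 m³/s² ≈ 3.138e+15 m³/s² = 3.138 × 10^15 m³/s².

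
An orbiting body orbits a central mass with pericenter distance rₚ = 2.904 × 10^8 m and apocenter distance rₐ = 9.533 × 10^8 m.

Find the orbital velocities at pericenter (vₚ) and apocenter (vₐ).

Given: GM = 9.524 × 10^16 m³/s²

Use the vis-viva equation v² = GM(2/r − 1/a) with a = (rₚ + rₐ)/2 = (2.904e+08 + 9.533e+08)/2 = 6.2185e+08 m.
vₚ = √(GM · (2/rₚ − 1/a)) = √(9.524e+16 · (2/2.904e+08 − 1/6.2185e+08)) m/s ≈ 2.242e+04 m/s = 22.42 km/s.
vₐ = √(GM · (2/rₐ − 1/a)) = √(9.524e+16 · (2/9.533e+08 − 1/6.2185e+08)) m/s ≈ 6830 m/s = 6.83 km/s.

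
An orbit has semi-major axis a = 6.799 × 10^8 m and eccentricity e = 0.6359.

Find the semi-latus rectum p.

p = a (1 − e²).
p = 6.799e+08 · (1 − (0.6359)²) = 6.799e+08 · 0.595631 ≈ 4.05e+08 m = 4.05 × 10^8 m.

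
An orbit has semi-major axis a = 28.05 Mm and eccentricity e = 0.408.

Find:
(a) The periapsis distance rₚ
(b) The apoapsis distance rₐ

Convert to SI: a = 28.05 Mm = 2.805e+07 m.
(a) rₚ = a(1 − e) = 2.805e+07 · (1 − 0.408) = 2.805e+07 · 0.592 ≈ 1.661e+07 m = 16.61 Mm.
(b) rₐ = a(1 + e) = 2.805e+07 · (1 + 0.408) = 2.805e+07 · 1.408 ≈ 3.949e+07 m = 39.49 Mm.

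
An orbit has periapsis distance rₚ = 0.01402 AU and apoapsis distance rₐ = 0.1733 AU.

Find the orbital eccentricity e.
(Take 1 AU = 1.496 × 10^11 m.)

Convert to SI: rₚ = 0.01402 AU = 2.09739e+09 m; rₐ = 0.1733 AU = 2.59257e+10 m.
e = (rₐ − rₚ) / (rₐ + rₚ).
e = (2.59257e+10 − 2.09739e+09) / (2.59257e+10 + 2.09739e+09) = 2.38283e+10 / 2.80231e+10 ≈ 0.8503.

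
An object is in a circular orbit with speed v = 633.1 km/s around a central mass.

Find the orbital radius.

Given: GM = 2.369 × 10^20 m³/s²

Convert to SI: v = 633.1 km/s = 633100 m/s.
For a circular orbit, v² = GM / r, so r = GM / v².
r = 2.369e+20 / (633100)² m ≈ 5.91e+08 m = 5.91 × 10^8 m.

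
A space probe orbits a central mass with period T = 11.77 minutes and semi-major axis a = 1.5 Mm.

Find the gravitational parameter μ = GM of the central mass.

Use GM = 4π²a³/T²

Convert to SI: T = 11.77 minutes = 706.2 s; a = 1.5 Mm = 1.5e+06 m.
GM = 4π² · a³ / T².
GM = 4π² · (1.5e+06)³ / (706.2)² m³/s² ≈ 2.672e+14 m³/s² = 2.672 × 10^14 m³/s².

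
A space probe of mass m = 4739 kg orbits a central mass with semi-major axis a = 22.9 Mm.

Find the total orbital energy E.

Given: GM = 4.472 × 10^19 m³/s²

Convert to SI: a = 22.9 Mm = 2.29e+07 m.
E = −GMm / (2a).
E = −4.472e+19 · 4739 / (2 · 2.29e+07) J ≈ -4.627e+15 J = -4.627 PJ.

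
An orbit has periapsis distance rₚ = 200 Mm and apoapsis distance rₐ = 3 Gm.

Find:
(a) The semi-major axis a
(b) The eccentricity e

Convert to SI: rₚ = 200 Mm = 2e+08 m; rₐ = 3 Gm = 3e+09 m.
(a) a = (rₚ + rₐ) / 2 = (2e+08 + 3e+09) / 2 ≈ 1.6e+09 m = 1.6 Gm.
(b) e = (rₐ − rₚ) / (rₐ + rₚ) = (3e+09 − 2e+08) / (3e+09 + 2e+08) ≈ 0.875.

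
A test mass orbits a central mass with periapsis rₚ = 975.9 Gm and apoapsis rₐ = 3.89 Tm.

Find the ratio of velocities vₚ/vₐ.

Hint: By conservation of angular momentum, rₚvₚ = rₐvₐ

Convert to SI: rₚ = 975.9 Gm = 9.759e+11 m; rₐ = 3.89 Tm = 3.89e+12 m.
Conservation of angular momentum gives rₚvₚ = rₐvₐ, so vₚ/vₐ = rₐ/rₚ.
vₚ/vₐ = 3.89e+12 / 9.759e+11 ≈ 3.986.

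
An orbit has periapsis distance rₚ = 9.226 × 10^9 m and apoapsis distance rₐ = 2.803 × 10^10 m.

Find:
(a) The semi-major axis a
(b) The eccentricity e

(a) a = (rₚ + rₐ) / 2 = (9.226e+09 + 2.803e+10) / 2 ≈ 1.863e+10 m = 1.863 × 10^10 m.
(b) e = (rₐ − rₚ) / (rₐ + rₚ) = (2.803e+10 − 9.226e+09) / (2.803e+10 + 9.226e+09) ≈ 0.5047.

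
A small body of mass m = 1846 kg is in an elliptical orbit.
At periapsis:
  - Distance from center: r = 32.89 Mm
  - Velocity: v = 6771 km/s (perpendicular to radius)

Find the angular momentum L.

Convert to SI: r = 32.89 Mm = 3.289e+07 m; v = 6771 km/s = 6.771e+06 m/s.
Since v is perpendicular to r, L = m · v · r.
L = 1846 · 6.771e+06 · 3.289e+07 kg·m²/s ≈ 4.111e+17 kg·m²/s.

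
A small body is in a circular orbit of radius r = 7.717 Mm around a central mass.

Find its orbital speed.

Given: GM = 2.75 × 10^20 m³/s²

Convert to SI: r = 7.717 Mm = 7.717e+06 m.
For a circular orbit, gravity supplies the centripetal force, so v = √(GM / r).
v = √(2.75e+20 / 7.717e+06) m/s ≈ 5.97e+06 m/s = 5970 km/s.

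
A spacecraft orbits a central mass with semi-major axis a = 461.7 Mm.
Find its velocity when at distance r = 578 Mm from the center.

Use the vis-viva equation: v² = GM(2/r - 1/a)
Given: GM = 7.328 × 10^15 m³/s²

Convert to SI: a = 461.7 Mm = 4.617e+08 m; r = 578 Mm = 5.78e+08 m.
Vis-viva: v = √(GM · (2/r − 1/a)).
2/r − 1/a = 2/5.78e+08 − 1/4.617e+08 = 1.2943e-09 m⁻¹.
v = √(7.328e+15 · 1.2943e-09) m/s ≈ 3080 m/s = 3.08 km/s.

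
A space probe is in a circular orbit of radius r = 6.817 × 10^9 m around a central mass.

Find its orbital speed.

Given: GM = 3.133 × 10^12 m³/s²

For a circular orbit, gravity supplies the centripetal force, so v = √(GM / r).
v = √(3.133e+12 / 6.817e+09) m/s ≈ 21.44 m/s = 21.44 m/s.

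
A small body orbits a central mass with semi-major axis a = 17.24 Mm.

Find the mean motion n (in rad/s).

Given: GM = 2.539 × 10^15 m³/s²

Convert to SI: a = 17.24 Mm = 1.724e+07 m.
n = √(GM / a³).
n = √(2.539e+15 / (1.724e+07)³) rad/s ≈ 0.0007039 rad/s.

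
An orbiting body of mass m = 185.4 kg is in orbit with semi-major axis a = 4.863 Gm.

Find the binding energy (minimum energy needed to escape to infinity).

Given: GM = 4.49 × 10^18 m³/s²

Convert to SI: a = 4.863 Gm = 4.863e+09 m.
Total orbital energy is E = −GMm/(2a); binding energy is E_bind = −E = GMm/(2a).
E_bind = 4.49e+18 · 185.4 / (2 · 4.863e+09) J ≈ 8.559e+10 J = 85.59 GJ.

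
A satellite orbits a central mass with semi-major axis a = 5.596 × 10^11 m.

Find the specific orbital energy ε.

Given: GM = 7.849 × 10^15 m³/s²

ε = −GM / (2a).
ε = −7.849e+15 / (2 · 5.596e+11) J/kg ≈ -7013 J/kg = -7.013 kJ/kg.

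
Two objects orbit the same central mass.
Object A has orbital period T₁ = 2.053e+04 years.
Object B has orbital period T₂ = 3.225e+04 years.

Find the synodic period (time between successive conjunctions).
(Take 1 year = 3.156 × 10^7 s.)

Convert to SI: T₁ = 2.053e+04 years = 6.47927e+11 s; T₂ = 3.225e+04 years = 1.01781e+12 s.
T_syn = |T₁ · T₂ / (T₁ − T₂)|.
T_syn = |6.47927e+11 · 1.01781e+12 / (6.47927e+11 − 1.01781e+12)| s ≈ 1.783e+12 s = 5.649e+04 years.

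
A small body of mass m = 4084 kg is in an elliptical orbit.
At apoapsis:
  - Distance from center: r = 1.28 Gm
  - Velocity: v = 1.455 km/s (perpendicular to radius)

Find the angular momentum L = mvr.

Convert to SI: r = 1.28 Gm = 1.28e+09 m; v = 1.455 km/s = 1455 m/s.
Since v is perpendicular to r, L = m · v · r.
L = 4084 · 1455 · 1.28e+09 kg·m²/s ≈ 7.606e+15 kg·m²/s.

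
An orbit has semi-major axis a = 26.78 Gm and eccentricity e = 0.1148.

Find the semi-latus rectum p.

Convert to SI: a = 26.78 Gm = 2.678e+10 m.
p = a (1 − e²).
p = 2.678e+10 · (1 − (0.1148)²) = 2.678e+10 · 0.986821 ≈ 2.643e+10 m = 26.43 Gm.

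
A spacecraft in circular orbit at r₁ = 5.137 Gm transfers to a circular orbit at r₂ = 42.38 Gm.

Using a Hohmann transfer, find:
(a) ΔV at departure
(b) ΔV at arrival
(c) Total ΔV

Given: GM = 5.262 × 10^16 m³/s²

Convert to SI: r₁ = 5.137 Gm = 5.137e+09 m; r₂ = 42.38 Gm = 4.238e+10 m.
Transfer semi-major axis: a_t = (r₁ + r₂)/2 = (5.137e+09 + 4.238e+10)/2 = 2.37585e+10 m.
Circular speeds: v₁ = √(GM/r₁) = 3200.52 m/s, v₂ = √(GM/r₂) = 1114.28 m/s.
Transfer speeds (vis-viva v² = GM(2/r − 1/a_t)): v₁ᵗ = 4274.56 m/s, v₂ᵗ = 518.132 m/s.
(a) ΔV₁ = |v₁ᵗ − v₁| ≈ 1074 m/s = 1.074 km/s.
(b) ΔV₂ = |v₂ − v₂ᵗ| ≈ 596.1 m/s = 596.1 m/s.
(c) ΔV_total = ΔV₁ + ΔV₂ ≈ 1670 m/s = 1.67 km/s.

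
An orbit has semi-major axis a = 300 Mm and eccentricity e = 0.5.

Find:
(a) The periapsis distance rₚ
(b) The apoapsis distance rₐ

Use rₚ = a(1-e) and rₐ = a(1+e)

Convert to SI: a = 300 Mm = 3e+08 m.
(a) rₚ = a(1 − e) = 3e+08 · (1 − 0.5) = 3e+08 · 0.5 ≈ 1.5e+08 m = 150 Mm.
(b) rₐ = a(1 + e) = 3e+08 · (1 + 0.5) = 3e+08 · 1.5 ≈ 4.5e+08 m = 450 Mm.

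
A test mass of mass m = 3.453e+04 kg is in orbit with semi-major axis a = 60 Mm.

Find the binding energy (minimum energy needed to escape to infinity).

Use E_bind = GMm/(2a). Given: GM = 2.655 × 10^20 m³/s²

Convert to SI: a = 60 Mm = 6e+07 m.
Total orbital energy is E = −GMm/(2a); binding energy is E_bind = −E = GMm/(2a).
E_bind = 2.655e+20 · 3.453e+04 / (2 · 6e+07) J ≈ 7.64e+16 J = 76.4 PJ.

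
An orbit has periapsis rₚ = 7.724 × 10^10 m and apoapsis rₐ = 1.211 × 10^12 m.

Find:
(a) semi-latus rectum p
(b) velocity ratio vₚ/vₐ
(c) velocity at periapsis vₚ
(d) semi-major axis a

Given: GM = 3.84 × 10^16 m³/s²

(a) From a = (rₚ + rₐ)/2 = 6.4412e+11 m and e = (rₐ − rₚ)/(rₐ + rₚ) = 0.880084, p = a(1 − e²) = 6.4412e+11 · (1 − (0.880084)²) ≈ 1.452e+11 m
(b) Conservation of angular momentum (rₚvₚ = rₐvₐ) gives vₚ/vₐ = rₐ/rₚ = 1.211e+12/7.724e+10 ≈ 15.68
(c) With a = (rₚ + rₐ)/2 = 6.4412e+11 m, vₚ = √(GM (2/rₚ − 1/a)) = √(3.84e+16 · (2/7.724e+10 − 1/6.4412e+11)) m/s ≈ 966.8 m/s
(d) a = (rₚ + rₐ)/2 = (7.724e+10 + 1.211e+12)/2 ≈ 6.441e+11 m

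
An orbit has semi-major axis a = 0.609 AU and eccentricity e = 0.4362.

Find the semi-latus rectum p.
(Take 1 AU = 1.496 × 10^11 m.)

Convert to SI: a = 0.609 AU = 9.11064e+10 m.
p = a (1 − e²).
p = 9.11064e+10 · (1 − (0.4362)²) = 9.11064e+10 · 0.80973 ≈ 7.377e+10 m = 0.4931 AU.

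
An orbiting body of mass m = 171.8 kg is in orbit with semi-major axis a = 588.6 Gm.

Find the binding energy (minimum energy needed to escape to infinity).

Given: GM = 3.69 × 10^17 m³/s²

Convert to SI: a = 588.6 Gm = 5.886e+11 m.
Total orbital energy is E = −GMm/(2a); binding energy is E_bind = −E = GMm/(2a).
E_bind = 3.69e+17 · 171.8 / (2 · 5.886e+11) J ≈ 5.385e+07 J = 53.85 MJ.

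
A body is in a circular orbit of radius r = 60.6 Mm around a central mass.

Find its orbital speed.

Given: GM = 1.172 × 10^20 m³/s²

Convert to SI: r = 60.6 Mm = 6.06e+07 m.
For a circular orbit, gravity supplies the centripetal force, so v = √(GM / r).
v = √(1.172e+20 / 6.06e+07) m/s ≈ 1.391e+06 m/s = 1391 km/s.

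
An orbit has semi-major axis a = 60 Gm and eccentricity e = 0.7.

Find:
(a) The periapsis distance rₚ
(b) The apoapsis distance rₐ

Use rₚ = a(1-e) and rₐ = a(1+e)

Convert to SI: a = 60 Gm = 6e+10 m.
(a) rₚ = a(1 − e) = 6e+10 · (1 − 0.7) = 6e+10 · 0.3 ≈ 1.8e+10 m = 18 Gm.
(b) rₐ = a(1 + e) = 6e+10 · (1 + 0.7) = 6e+10 · 1.7 ≈ 1.02e+11 m = 102 Gm.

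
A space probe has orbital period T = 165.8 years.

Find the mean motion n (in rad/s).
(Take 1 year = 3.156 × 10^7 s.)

Convert to SI: T = 165.8 years = 5.23265e+09 s.
n = 2π / T.
n = 2π / 5.23265e+09 s ≈ 1.201e-09 rad/s.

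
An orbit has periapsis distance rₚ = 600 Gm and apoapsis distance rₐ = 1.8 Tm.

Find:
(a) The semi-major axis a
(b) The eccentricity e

Convert to SI: rₚ = 600 Gm = 6e+11 m; rₐ = 1.8 Tm = 1.8e+12 m.
(a) a = (rₚ + rₐ) / 2 = (6e+11 + 1.8e+12) / 2 ≈ 1.2e+12 m = 1.2 Tm.
(b) e = (rₐ − rₚ) / (rₐ + rₚ) = (1.8e+12 − 6e+11) / (1.8e+12 + 6e+11) ≈ 0.5.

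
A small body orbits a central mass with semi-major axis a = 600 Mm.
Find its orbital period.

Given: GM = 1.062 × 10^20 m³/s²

Convert to SI: a = 600 Mm = 6e+08 m.
Kepler's third law: T = 2π √(a³ / GM).
Substituting a = 6e+08 m and GM = 1.062e+20 m³/s²:
T = 2π √((6e+08)³ / 1.062e+20) s
T ≈ 8961 s = 2.489 hours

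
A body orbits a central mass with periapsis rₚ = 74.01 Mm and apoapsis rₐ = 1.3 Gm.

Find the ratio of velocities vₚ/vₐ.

Convert to SI: rₚ = 74.01 Mm = 7.401e+07 m; rₐ = 1.3 Gm = 1.3e+09 m.
Conservation of angular momentum gives rₚvₚ = rₐvₐ, so vₚ/vₐ = rₐ/rₚ.
vₚ/vₐ = 1.3e+09 / 7.401e+07 ≈ 17.57.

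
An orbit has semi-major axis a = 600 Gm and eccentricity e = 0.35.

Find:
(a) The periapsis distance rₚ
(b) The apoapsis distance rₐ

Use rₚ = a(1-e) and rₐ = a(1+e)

Convert to SI: a = 600 Gm = 6e+11 m.
(a) rₚ = a(1 − e) = 6e+11 · (1 − 0.35) = 6e+11 · 0.65 ≈ 3.9e+11 m = 390 Gm.
(b) rₐ = a(1 + e) = 6e+11 · (1 + 0.35) = 6e+11 · 1.35 ≈ 8.1e+11 m = 810 Gm.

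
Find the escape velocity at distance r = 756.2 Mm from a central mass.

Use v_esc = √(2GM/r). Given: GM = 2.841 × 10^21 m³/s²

Convert to SI: r = 756.2 Mm = 7.562e+08 m.
Escape velocity comes from setting total energy to zero: ½v² − GM/r = 0 ⇒ v_esc = √(2GM / r).
v_esc = √(2 · 2.841e+21 / 7.562e+08) m/s ≈ 2.741e+06 m/s = 2741 km/s.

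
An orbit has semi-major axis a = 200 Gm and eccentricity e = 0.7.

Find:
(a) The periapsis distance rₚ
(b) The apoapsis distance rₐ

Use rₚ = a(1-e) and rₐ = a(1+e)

Convert to SI: a = 200 Gm = 2e+11 m.
(a) rₚ = a(1 − e) = 2e+11 · (1 − 0.7) = 2e+11 · 0.3 ≈ 6e+10 m = 60 Gm.
(b) rₐ = a(1 + e) = 2e+11 · (1 + 0.7) = 2e+11 · 1.7 ≈ 3.4e+11 m = 340 Gm.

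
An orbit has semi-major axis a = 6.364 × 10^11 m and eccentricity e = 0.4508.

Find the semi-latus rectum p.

p = a (1 − e²).
p = 6.364e+11 · (1 − (0.4508)²) = 6.364e+11 · 0.796779 ≈ 5.071e+11 m = 5.071 × 10^11 m.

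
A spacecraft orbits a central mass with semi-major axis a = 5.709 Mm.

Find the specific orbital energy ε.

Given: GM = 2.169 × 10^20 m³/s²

Convert to SI: a = 5.709 Mm = 5.709e+06 m.
ε = −GM / (2a).
ε = −2.169e+20 / (2 · 5.709e+06) J/kg ≈ -1.9e+13 J/kg = -1.9e+04 GJ/kg.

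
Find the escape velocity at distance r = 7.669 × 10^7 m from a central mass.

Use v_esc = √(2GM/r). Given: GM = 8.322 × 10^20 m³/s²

Escape velocity comes from setting total energy to zero: ½v² − GM/r = 0 ⇒ v_esc = √(2GM / r).
v_esc = √(2 · 8.322e+20 / 7.669e+07) m/s ≈ 4.659e+06 m/s = 4659 km/s.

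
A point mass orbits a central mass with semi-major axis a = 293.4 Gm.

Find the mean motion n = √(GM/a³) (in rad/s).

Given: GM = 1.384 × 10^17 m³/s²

Convert to SI: a = 293.4 Gm = 2.934e+11 m.
n = √(GM / a³).
n = √(1.384e+17 / (2.934e+11)³) rad/s ≈ 2.341e-09 rad/s.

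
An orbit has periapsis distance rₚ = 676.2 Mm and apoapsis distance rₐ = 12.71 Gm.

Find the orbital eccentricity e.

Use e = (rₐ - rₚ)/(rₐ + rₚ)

Convert to SI: rₚ = 676.2 Mm = 6.762e+08 m; rₐ = 12.71 Gm = 1.271e+10 m.
e = (rₐ − rₚ) / (rₐ + rₚ).
e = (1.271e+10 − 6.762e+08) / (1.271e+10 + 6.762e+08) = 1.20338e+10 / 1.33862e+10 ≈ 0.899.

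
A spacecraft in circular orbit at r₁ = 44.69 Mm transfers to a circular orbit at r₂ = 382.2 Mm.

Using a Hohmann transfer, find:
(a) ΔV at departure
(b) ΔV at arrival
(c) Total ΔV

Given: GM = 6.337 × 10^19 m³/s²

Convert to SI: r₁ = 44.69 Mm = 4.469e+07 m; r₂ = 382.2 Mm = 3.822e+08 m.
Transfer semi-major axis: a_t = (r₁ + r₂)/2 = (4.469e+07 + 3.822e+08)/2 = 2.13445e+08 m.
Circular speeds: v₁ = √(GM/r₁) = 1.19079e+06 m/s, v₂ = √(GM/r₂) = 407189 m/s.
Transfer speeds (vis-viva v² = GM(2/r − 1/a_t)): v₁ᵗ = 1.59345e+06 m/s, v₂ᵗ = 186320 m/s.
(a) ΔV₁ = |v₁ᵗ − v₁| ≈ 4.027e+05 m/s = 402.7 km/s.
(b) ΔV₂ = |v₂ − v₂ᵗ| ≈ 2.209e+05 m/s = 220.9 km/s.
(c) ΔV_total = ΔV₁ + ΔV₂ ≈ 6.235e+05 m/s = 623.5 km/s.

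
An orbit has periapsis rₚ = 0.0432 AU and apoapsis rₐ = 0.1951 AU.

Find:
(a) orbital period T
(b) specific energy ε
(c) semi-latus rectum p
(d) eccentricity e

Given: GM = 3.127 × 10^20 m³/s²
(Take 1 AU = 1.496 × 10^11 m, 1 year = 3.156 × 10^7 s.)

Convert to SI: rₚ = 0.0432 AU = 6.46272e+09 m; rₐ = 0.1951 AU = 2.9187e+10 m.
(a) With a = (rₚ + rₐ)/2 = 1.78248e+10 m, T = 2π √(a³/GM) = 2π √((1.78248e+10)³/3.127e+20) s ≈ 8.456e+05 s
(b) With a = (rₚ + rₐ)/2 = 1.78248e+10 m, ε = −GM/(2a) = −3.127e+20/(2 · 1.78248e+10) J/kg ≈ -8.771e+09 J/kg
(c) From a = (rₚ + rₐ)/2 = 1.78248e+10 m and e = (rₐ − rₚ)/(rₐ + rₚ) = 0.637432, p = a(1 − e²) = 1.78248e+10 · (1 − (0.637432)²) ≈ 1.058e+10 m
(d) e = (rₐ − rₚ)/(rₐ + rₚ) = (2.9187e+10 − 6.46272e+09)/(2.9187e+10 + 6.46272e+09) ≈ 0.6374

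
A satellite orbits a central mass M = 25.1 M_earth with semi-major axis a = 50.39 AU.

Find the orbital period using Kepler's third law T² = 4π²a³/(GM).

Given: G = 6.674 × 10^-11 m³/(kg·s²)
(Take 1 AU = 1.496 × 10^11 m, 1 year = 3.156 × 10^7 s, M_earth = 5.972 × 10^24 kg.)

Convert to SI: a = 50.39 AU = 7.53834e+12 m; M = 25.1 M_earth = 1.49897e+26 kg.
GM = G · M = 6.674e-11 · 1.49897e+26 = 1.00041e+16 m³/s².
Kepler's third law: T = 2π √(a³ / GM).
Substituting a = 7.53834e+12 m and GM = 1.00041e+16 m³/s²:
T = 2π √((7.53834e+12)³ / 1.00041e+16) s
T ≈ 1.3e+12 s = 4.12e+04 years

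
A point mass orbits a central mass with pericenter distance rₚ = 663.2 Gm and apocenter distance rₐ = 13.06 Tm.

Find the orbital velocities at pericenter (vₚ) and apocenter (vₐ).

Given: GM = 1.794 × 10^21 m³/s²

Convert to SI: rₚ = 663.2 Gm = 6.632e+11 m; rₐ = 13.06 Tm = 1.306e+13 m.
Use the vis-viva equation v² = GM(2/r − 1/a) with a = (rₚ + rₐ)/2 = (6.632e+11 + 1.306e+13)/2 = 6.8616e+12 m.
vₚ = √(GM · (2/rₚ − 1/a)) = √(1.794e+21 · (2/6.632e+11 − 1/6.8616e+12)) m/s ≈ 7.175e+04 m/s = 71.75 km/s.
vₐ = √(GM · (2/rₐ − 1/a)) = √(1.794e+21 · (2/1.306e+13 − 1/6.8616e+12)) m/s ≈ 3644 m/s = 3.644 km/s.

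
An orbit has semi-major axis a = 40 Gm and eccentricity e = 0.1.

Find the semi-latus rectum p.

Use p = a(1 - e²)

Convert to SI: a = 40 Gm = 4e+10 m.
p = a (1 − e²).
p = 4e+10 · (1 − (0.1)²) = 4e+10 · 0.99 ≈ 3.96e+10 m = 39.6 Gm.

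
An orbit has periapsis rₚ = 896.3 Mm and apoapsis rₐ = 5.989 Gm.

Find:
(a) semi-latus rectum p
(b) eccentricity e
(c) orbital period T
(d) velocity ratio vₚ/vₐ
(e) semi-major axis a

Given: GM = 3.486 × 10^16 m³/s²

Convert to SI: rₚ = 896.3 Mm = 8.963e+08 m; rₐ = 5.989 Gm = 5.989e+09 m.
(a) From a = (rₚ + rₐ)/2 = 3.44265e+09 m and e = (rₐ − rₚ)/(rₐ + rₚ) = 0.739648, p = a(1 − e²) = 3.44265e+09 · (1 − (0.739648)²) ≈ 1.559e+09 m
(b) e = (rₐ − rₚ)/(rₐ + rₚ) = (5.989e+09 − 8.963e+08)/(5.989e+09 + 8.963e+08) ≈ 0.7396
(c) With a = (rₚ + rₐ)/2 = 3.44265e+09 m, T = 2π √(a³/GM) = 2π √((3.44265e+09)³/3.486e+16) s ≈ 6.798e+06 s
(d) Conservation of angular momentum (rₚvₚ = rₐvₐ) gives vₚ/vₐ = rₐ/rₚ = 5.989e+09/8.963e+08 ≈ 6.682
(e) a = (rₚ + rₐ)/2 = (8.963e+08 + 5.989e+09)/2 ≈ 3.443e+09 m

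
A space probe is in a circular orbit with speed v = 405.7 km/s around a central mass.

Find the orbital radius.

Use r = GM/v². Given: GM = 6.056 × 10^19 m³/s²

Convert to SI: v = 405.7 km/s = 405700 m/s.
For a circular orbit, v² = GM / r, so r = GM / v².
r = 6.056e+19 / (405700)² m ≈ 3.679e+08 m = 367.9 Mm.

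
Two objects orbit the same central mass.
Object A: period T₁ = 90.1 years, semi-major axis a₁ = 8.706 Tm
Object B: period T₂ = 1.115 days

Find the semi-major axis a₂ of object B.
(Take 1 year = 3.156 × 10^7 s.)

Convert to SI: T₁ = 90.1 years = 2.84356e+09 s; a₁ = 8.706 Tm = 8.706e+12 m; T₂ = 1.115 days = 96336 s.
Kepler's third law: (T₁/T₂)² = (a₁/a₂)³ ⇒ a₂ = a₁ · (T₂/T₁)^(2/3).
T₂/T₁ = 96336 / 2.84356e+09 = 3.38787e-05.
a₂ = 8.706e+12 · (3.38787e-05)^(2/3) m ≈ 9.115e+09 m = 9.115 Gm.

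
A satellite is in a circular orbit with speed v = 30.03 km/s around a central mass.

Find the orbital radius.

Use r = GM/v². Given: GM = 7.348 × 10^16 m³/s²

Convert to SI: v = 30.03 km/s = 30030 m/s.
For a circular orbit, v² = GM / r, so r = GM / v².
r = 7.348e+16 / (30030)² m ≈ 8.148e+07 m = 8.148 × 10^7 m.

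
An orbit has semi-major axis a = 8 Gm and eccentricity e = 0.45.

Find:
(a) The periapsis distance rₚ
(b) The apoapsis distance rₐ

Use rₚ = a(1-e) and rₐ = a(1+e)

Convert to SI: a = 8 Gm = 8e+09 m.
(a) rₚ = a(1 − e) = 8e+09 · (1 − 0.45) = 8e+09 · 0.55 ≈ 4.4e+09 m = 4.4 Gm.
(b) rₐ = a(1 + e) = 8e+09 · (1 + 0.45) = 8e+09 · 1.45 ≈ 1.16e+10 m = 11.6 Gm.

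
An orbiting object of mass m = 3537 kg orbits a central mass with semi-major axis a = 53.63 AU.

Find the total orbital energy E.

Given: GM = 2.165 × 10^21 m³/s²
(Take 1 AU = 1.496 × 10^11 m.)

Convert to SI: a = 53.63 AU = 8.02305e+12 m.
E = −GMm / (2a).
E = −2.165e+21 · 3537 / (2 · 8.02305e+12) J ≈ -4.772e+11 J = -477.2 GJ.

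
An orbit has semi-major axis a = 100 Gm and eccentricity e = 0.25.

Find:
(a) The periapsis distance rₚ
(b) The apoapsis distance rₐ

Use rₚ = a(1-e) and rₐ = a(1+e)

Convert to SI: a = 100 Gm = 1e+11 m.
(a) rₚ = a(1 − e) = 1e+11 · (1 − 0.25) = 1e+11 · 0.75 ≈ 7.5e+10 m = 75 Gm.
(b) rₐ = a(1 + e) = 1e+11 · (1 + 0.25) = 1e+11 · 1.25 ≈ 1.25e+11 m = 125 Gm.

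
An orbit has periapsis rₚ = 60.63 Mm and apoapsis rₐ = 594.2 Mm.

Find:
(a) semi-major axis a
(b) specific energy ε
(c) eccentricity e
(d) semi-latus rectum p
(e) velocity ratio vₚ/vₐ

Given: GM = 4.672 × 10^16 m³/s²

Convert to SI: rₚ = 60.63 Mm = 6.063e+07 m; rₐ = 594.2 Mm = 5.942e+08 m.
(a) a = (rₚ + rₐ)/2 = (6.063e+07 + 5.942e+08)/2 ≈ 3.274e+08 m
(b) With a = (rₚ + rₐ)/2 = 3.27415e+08 m, ε = −GM/(2a) = −4.672e+16/(2 · 3.27415e+08) J/kg ≈ -7.135e+07 J/kg
(c) e = (rₐ − rₚ)/(rₐ + rₚ) = (5.942e+08 − 6.063e+07)/(5.942e+08 + 6.063e+07) ≈ 0.8148
(d) From a = (rₚ + rₐ)/2 = 3.27415e+08 m and e = (rₐ − rₚ)/(rₐ + rₚ) = 0.814822, p = a(1 − e²) = 3.27415e+08 · (1 − (0.814822)²) ≈ 1.1e+08 m
(e) Conservation of angular momentum (rₚvₚ = rₐvₐ) gives vₚ/vₐ = rₐ/rₚ = 5.942e+08/6.063e+07 ≈ 9.8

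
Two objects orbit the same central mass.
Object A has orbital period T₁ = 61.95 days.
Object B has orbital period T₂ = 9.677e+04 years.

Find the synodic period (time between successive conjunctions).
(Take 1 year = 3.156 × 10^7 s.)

Convert to SI: T₁ = 61.95 days = 5.35248e+06 s; T₂ = 9.677e+04 years = 3.05406e+12 s.
T_syn = |T₁ · T₂ / (T₁ − T₂)|.
T_syn = |5.35248e+06 · 3.05406e+12 / (5.35248e+06 − 3.05406e+12)| s ≈ 5.352e+06 s = 61.95 days.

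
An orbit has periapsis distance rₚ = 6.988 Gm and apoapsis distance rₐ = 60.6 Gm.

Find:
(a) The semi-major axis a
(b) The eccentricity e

Convert to SI: rₚ = 6.988 Gm = 6.988e+09 m; rₐ = 60.6 Gm = 6.06e+10 m.
(a) a = (rₚ + rₐ) / 2 = (6.988e+09 + 6.06e+10) / 2 ≈ 3.379e+10 m = 33.79 Gm.
(b) e = (rₐ − rₚ) / (rₐ + rₚ) = (6.06e+10 − 6.988e+09) / (6.06e+10 + 6.988e+09) ≈ 0.7932.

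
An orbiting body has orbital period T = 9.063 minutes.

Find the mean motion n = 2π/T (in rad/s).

Convert to SI: T = 9.063 minutes = 543.78 s.
n = 2π / T.
n = 2π / 543.78 s ≈ 0.01155 rad/s.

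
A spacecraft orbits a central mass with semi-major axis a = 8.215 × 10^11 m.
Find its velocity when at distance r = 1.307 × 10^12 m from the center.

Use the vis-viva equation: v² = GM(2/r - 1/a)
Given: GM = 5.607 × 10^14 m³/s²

Vis-viva: v = √(GM · (2/r − 1/a)).
2/r − 1/a = 2/1.307e+12 − 1/8.215e+11 = 3.12936e-13 m⁻¹.
v = √(5.607e+14 · 3.12936e-13) m/s ≈ 13.25 m/s = 13.25 m/s.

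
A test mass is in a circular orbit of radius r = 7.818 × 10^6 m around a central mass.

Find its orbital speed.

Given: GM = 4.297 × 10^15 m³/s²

For a circular orbit, gravity supplies the centripetal force, so v = √(GM / r).
v = √(4.297e+15 / 7.818e+06) m/s ≈ 2.344e+04 m/s = 23.44 km/s.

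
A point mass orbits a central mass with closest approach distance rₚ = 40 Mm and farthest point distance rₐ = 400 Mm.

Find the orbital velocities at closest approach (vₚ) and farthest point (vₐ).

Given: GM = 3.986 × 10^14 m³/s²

Convert to SI: rₚ = 40 Mm = 4e+07 m; rₐ = 400 Mm = 4e+08 m.
Use the vis-viva equation v² = GM(2/r − 1/a) with a = (rₚ + rₐ)/2 = (4e+07 + 4e+08)/2 = 2.2e+08 m.
vₚ = √(GM · (2/rₚ − 1/a)) = √(3.986e+14 · (2/4e+07 − 1/2.2e+08)) m/s ≈ 4257 m/s = 4.257 km/s.
vₐ = √(GM · (2/rₐ − 1/a)) = √(3.986e+14 · (2/4e+08 − 1/2.2e+08)) m/s ≈ 425.7 m/s = 425.7 m/s.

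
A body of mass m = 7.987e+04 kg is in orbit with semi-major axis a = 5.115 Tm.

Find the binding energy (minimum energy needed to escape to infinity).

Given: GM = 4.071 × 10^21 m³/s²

Convert to SI: a = 5.115 Tm = 5.115e+12 m.
Total orbital energy is E = −GMm/(2a); binding energy is E_bind = −E = GMm/(2a).
E_bind = 4.071e+21 · 7.987e+04 / (2 · 5.115e+12) J ≈ 3.178e+13 J = 31.78 TJ.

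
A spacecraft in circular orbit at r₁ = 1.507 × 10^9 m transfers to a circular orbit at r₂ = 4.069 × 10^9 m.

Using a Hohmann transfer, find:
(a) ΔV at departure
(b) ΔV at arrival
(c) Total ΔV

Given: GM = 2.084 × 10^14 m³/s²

Transfer semi-major axis: a_t = (r₁ + r₂)/2 = (1.507e+09 + 4.069e+09)/2 = 2.788e+09 m.
Circular speeds: v₁ = √(GM/r₁) = 371.871 m/s, v₂ = √(GM/r₂) = 226.311 m/s.
Transfer speeds (vis-viva v² = GM(2/r − 1/a_t)): v₁ᵗ = 449.252 m/s, v₂ᵗ = 166.385 m/s.
(a) ΔV₁ = |v₁ᵗ − v₁| ≈ 77.38 m/s = 77.38 m/s.
(b) ΔV₂ = |v₂ − v₂ᵗ| ≈ 59.93 m/s = 59.93 m/s.
(c) ΔV_total = ΔV₁ + ΔV₂ ≈ 137.3 m/s = 137.3 m/s.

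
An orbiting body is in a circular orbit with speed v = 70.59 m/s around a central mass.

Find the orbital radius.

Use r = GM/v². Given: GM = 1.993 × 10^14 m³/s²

For a circular orbit, v² = GM / r, so r = GM / v².
r = 1.993e+14 / (70.59)² m ≈ 4e+10 m = 40 Gm.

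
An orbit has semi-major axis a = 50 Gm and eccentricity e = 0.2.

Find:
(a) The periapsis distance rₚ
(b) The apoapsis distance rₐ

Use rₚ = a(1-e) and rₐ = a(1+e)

Convert to SI: a = 50 Gm = 5e+10 m.
(a) rₚ = a(1 − e) = 5e+10 · (1 − 0.2) = 5e+10 · 0.8 ≈ 4e+10 m = 40 Gm.
(b) rₐ = a(1 + e) = 5e+10 · (1 + 0.2) = 5e+10 · 1.2 ≈ 6e+10 m = 60 Gm.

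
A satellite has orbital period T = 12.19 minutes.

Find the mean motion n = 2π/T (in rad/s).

Convert to SI: T = 12.19 minutes = 731.4 s.
n = 2π / T.
n = 2π / 731.4 s ≈ 0.008591 rad/s.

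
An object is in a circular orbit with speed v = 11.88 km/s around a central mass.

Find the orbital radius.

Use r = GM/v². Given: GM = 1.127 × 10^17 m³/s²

Convert to SI: v = 11.88 km/s = 11880 m/s.
For a circular orbit, v² = GM / r, so r = GM / v².
r = 1.127e+17 / (11880)² m ≈ 7.985e+08 m = 7.985 × 10^8 m.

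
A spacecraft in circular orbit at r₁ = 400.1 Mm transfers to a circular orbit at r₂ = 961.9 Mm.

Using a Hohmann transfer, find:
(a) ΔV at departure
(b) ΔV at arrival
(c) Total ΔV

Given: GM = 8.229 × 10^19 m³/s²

Convert to SI: r₁ = 400.1 Mm = 4.001e+08 m; r₂ = 961.9 Mm = 9.619e+08 m.
Transfer semi-major axis: a_t = (r₁ + r₂)/2 = (4.001e+08 + 9.619e+08)/2 = 6.81e+08 m.
Circular speeds: v₁ = √(GM/r₁) = 453512 m/s, v₂ = √(GM/r₂) = 292488 m/s.
Transfer speeds (vis-viva v² = GM(2/r − 1/a_t)): v₁ᵗ = 538990 m/s, v₂ᵗ = 224192 m/s.
(a) ΔV₁ = |v₁ᵗ − v₁| ≈ 8.548e+04 m/s = 85.48 km/s.
(b) ΔV₂ = |v₂ − v₂ᵗ| ≈ 6.83e+04 m/s = 68.3 km/s.
(c) ΔV_total = ΔV₁ + ΔV₂ ≈ 1.538e+05 m/s = 153.8 km/s.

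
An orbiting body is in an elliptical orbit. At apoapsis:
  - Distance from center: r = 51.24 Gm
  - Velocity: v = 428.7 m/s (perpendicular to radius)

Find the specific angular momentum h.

Convert to SI: r = 51.24 Gm = 5.124e+10 m.
With v perpendicular to r, h = r · v.
h = 5.124e+10 · 428.7 m²/s ≈ 2.197e+13 m²/s.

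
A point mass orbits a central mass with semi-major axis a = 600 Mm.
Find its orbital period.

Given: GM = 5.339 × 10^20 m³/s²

Convert to SI: a = 600 Mm = 6e+08 m.
Kepler's third law: T = 2π √(a³ / GM).
Substituting a = 6e+08 m and GM = 5.339e+20 m³/s²:
T = 2π √((6e+08)³ / 5.339e+20) s
T ≈ 3996 s = 1.11 hours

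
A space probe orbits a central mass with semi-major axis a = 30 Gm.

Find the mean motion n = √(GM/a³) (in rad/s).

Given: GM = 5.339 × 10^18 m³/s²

Convert to SI: a = 30 Gm = 3e+10 m.
n = √(GM / a³).
n = √(5.339e+18 / (3e+10)³) rad/s ≈ 4.447e-07 rad/s.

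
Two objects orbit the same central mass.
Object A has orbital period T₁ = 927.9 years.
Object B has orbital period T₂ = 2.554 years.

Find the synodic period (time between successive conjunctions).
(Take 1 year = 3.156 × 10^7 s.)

Convert to SI: T₁ = 927.9 years = 2.92845e+10 s; T₂ = 2.554 years = 8.06042e+07 s.
T_syn = |T₁ · T₂ / (T₁ − T₂)|.
T_syn = |2.92845e+10 · 8.06042e+07 / (2.92845e+10 − 8.06042e+07)| s ≈ 8.083e+07 s = 2.561 years.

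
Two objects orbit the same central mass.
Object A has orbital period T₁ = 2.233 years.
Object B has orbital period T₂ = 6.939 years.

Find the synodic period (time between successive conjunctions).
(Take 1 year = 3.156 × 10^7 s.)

Convert to SI: T₁ = 2.233 years = 7.04735e+07 s; T₂ = 6.939 years = 2.18995e+08 s.
T_syn = |T₁ · T₂ / (T₁ − T₂)|.
T_syn = |7.04735e+07 · 2.18995e+08 / (7.04735e+07 − 2.18995e+08)| s ≈ 1.039e+08 s = 3.293 years.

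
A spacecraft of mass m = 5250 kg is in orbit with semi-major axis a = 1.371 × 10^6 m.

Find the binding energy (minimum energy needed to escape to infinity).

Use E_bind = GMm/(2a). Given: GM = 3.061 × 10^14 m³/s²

Total orbital energy is E = −GMm/(2a); binding energy is E_bind = −E = GMm/(2a).
E_bind = 3.061e+14 · 5250 / (2 · 1.371e+06) J ≈ 5.861e+11 J = 586.1 GJ.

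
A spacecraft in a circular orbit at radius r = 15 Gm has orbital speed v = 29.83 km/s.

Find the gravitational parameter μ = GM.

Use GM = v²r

Convert to SI: r = 15 Gm = 1.5e+10 m; v = 29.83 km/s = 29830 m/s.
For a circular orbit v² = GM/r, so GM = v² · r.
GM = (29830)² · 1.5e+10 m³/s² ≈ 1.335e+19 m³/s² = 1.335 × 10^19 m³/s².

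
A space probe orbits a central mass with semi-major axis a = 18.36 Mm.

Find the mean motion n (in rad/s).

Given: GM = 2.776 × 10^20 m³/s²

Convert to SI: a = 18.36 Mm = 1.836e+07 m.
n = √(GM / a³).
n = √(2.776e+20 / (1.836e+07)³) rad/s ≈ 0.2118 rad/s.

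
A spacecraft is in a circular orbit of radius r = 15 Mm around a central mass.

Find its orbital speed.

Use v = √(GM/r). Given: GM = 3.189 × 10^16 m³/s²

Convert to SI: r = 15 Mm = 1.5e+07 m.
For a circular orbit, gravity supplies the centripetal force, so v = √(GM / r).
v = √(3.189e+16 / 1.5e+07) m/s ≈ 4.611e+04 m/s = 46.11 km/s.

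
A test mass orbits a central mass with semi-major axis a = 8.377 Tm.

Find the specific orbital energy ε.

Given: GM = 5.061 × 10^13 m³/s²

Convert to SI: a = 8.377 Tm = 8.377e+12 m.
ε = −GM / (2a).
ε = −5.061e+13 / (2 · 8.377e+12) J/kg ≈ -3.021 J/kg = -3.021 J/kg.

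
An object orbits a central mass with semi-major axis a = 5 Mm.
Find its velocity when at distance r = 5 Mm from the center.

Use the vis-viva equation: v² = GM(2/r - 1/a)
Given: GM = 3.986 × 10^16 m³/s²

Convert to SI: a = 5 Mm = 5e+06 m; r = 5 Mm = 5e+06 m.
Vis-viva: v = √(GM · (2/r − 1/a)).
2/r − 1/a = 2/5e+06 − 1/5e+06 = 2e-07 m⁻¹.
v = √(3.986e+16 · 2e-07) m/s ≈ 8.929e+04 m/s = 89.29 km/s.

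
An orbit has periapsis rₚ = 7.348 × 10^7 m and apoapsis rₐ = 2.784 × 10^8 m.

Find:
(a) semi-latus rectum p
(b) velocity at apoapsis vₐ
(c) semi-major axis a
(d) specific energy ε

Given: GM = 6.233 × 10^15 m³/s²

(a) From a = (rₚ + rₐ)/2 = 1.7594e+08 m and e = (rₐ − rₚ)/(rₐ + rₚ) = 0.582358, p = a(1 − e²) = 1.7594e+08 · (1 − (0.582358)²) ≈ 1.163e+08 m
(b) With a = (rₚ + rₐ)/2 = 1.7594e+08 m, vₐ = √(GM (2/rₐ − 1/a)) = √(6.233e+15 · (2/2.784e+08 − 1/1.7594e+08)) m/s ≈ 3058 m/s
(c) a = (rₚ + rₐ)/2 = (7.348e+07 + 2.784e+08)/2 ≈ 1.759e+08 m
(d) With a = (rₚ + rₐ)/2 = 1.7594e+08 m, ε = −GM/(2a) = −6.233e+15/(2 · 1.7594e+08) J/kg ≈ -1.771e+07 J/kg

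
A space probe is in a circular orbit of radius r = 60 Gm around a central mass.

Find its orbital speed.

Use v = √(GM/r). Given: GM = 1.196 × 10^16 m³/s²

Convert to SI: r = 60 Gm = 6e+10 m.
For a circular orbit, gravity supplies the centripetal force, so v = √(GM / r).
v = √(1.196e+16 / 6e+10) m/s ≈ 446.5 m/s = 446.5 m/s.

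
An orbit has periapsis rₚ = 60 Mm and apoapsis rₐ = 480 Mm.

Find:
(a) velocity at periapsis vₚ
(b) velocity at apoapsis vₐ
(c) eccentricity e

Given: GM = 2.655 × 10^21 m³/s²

Convert to SI: rₚ = 60 Mm = 6e+07 m; rₐ = 480 Mm = 4.8e+08 m.
(a) With a = (rₚ + rₐ)/2 = 2.7e+08 m, vₚ = √(GM (2/rₚ − 1/a)) = √(2.655e+21 · (2/6e+07 − 1/2.7e+08)) m/s ≈ 8.869e+06 m/s
(b) With a = (rₚ + rₐ)/2 = 2.7e+08 m, vₐ = √(GM (2/rₐ − 1/a)) = √(2.655e+21 · (2/4.8e+08 − 1/2.7e+08)) m/s ≈ 1.109e+06 m/s
(c) e = (rₐ − rₚ)/(rₐ + rₚ) = (4.8e+08 − 6e+07)/(4.8e+08 + 6e+07) ≈ 0.7778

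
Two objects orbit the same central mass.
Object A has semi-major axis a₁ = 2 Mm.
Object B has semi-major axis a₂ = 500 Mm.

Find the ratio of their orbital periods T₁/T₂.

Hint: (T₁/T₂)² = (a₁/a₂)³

Convert to SI: a₁ = 2 Mm = 2e+06 m; a₂ = 500 Mm = 5e+08 m.
From Kepler's third law, (T₁/T₂)² = (a₁/a₂)³, so T₁/T₂ = (a₁/a₂)^(3/2).
a₁/a₂ = 2e+06 / 5e+08 = 0.004.
T₁/T₂ = (0.004)^(3/2) ≈ 0.000253.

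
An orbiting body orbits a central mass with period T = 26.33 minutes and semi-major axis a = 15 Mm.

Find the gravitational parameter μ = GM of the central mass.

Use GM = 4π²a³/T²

Convert to SI: T = 26.33 minutes = 1579.8 s; a = 15 Mm = 1.5e+07 m.
GM = 4π² · a³ / T².
GM = 4π² · (1.5e+07)³ / (1579.8)² m³/s² ≈ 5.339e+16 m³/s² = 5.339 × 10^16 m³/s².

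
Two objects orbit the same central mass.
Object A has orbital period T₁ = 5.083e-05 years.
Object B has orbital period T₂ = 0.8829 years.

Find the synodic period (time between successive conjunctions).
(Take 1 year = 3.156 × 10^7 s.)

Convert to SI: T₁ = 5.083e-05 years = 1604.19 s; T₂ = 0.8829 years = 2.78643e+07 s.
T_syn = |T₁ · T₂ / (T₁ − T₂)|.
T_syn = |1604.19 · 2.78643e+07 / (1604.19 − 2.78643e+07)| s ≈ 1604 s = 5.083e-05 years.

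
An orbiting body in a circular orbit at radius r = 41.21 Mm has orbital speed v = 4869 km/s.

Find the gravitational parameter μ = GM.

Convert to SI: r = 41.21 Mm = 4.121e+07 m; v = 4869 km/s = 4.869e+06 m/s.
For a circular orbit v² = GM/r, so GM = v² · r.
GM = (4.869e+06)² · 4.121e+07 m³/s² ≈ 9.77e+20 m³/s² = 9.77 × 10^20 m³/s².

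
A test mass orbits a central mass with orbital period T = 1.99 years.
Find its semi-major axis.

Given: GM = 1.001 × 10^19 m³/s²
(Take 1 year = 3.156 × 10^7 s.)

Convert to SI: T = 1.99 years = 6.28044e+07 s.
Invert Kepler's third law: a = (GM · T² / (4π²))^(1/3).
Substituting T = 6.28044e+07 s and GM = 1.001e+19 m³/s²:
a = (1.001e+19 · (6.28044e+07)² / (4π²))^(1/3) m
a ≈ 1e+11 m = 100 Gm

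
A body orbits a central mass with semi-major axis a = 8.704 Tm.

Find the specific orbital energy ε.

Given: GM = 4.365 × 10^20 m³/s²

Convert to SI: a = 8.704 Tm = 8.704e+12 m.
ε = −GM / (2a).
ε = −4.365e+20 / (2 · 8.704e+12) J/kg ≈ -2.507e+07 J/kg = -25.07 MJ/kg.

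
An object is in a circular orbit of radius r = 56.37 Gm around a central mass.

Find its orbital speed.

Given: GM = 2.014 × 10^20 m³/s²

Convert to SI: r = 56.37 Gm = 5.637e+10 m.
For a circular orbit, gravity supplies the centripetal force, so v = √(GM / r).
v = √(2.014e+20 / 5.637e+10) m/s ≈ 5.977e+04 m/s = 59.77 km/s.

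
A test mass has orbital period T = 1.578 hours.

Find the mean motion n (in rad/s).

Convert to SI: T = 1.578 hours = 5680.8 s.
n = 2π / T.
n = 2π / 5680.8 s ≈ 0.001106 rad/s.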